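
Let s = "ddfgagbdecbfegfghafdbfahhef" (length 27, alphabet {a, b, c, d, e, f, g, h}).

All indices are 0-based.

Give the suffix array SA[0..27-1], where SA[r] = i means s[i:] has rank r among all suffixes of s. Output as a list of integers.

[17, 4, 22, 6, 20, 10, 9, 19, 0, 7, 1, 8, 25, 12, 26, 21, 18, 11, 2, 14, 3, 5, 13, 15, 16, 24, 23]

rank→(start, suffix):
  0 → (17, 'afdbfahhef')
  1 → (4, 'agbdecbfegfghafdbfahhef')
  2 → (22, 'ahhef')
  3 → (6, 'bdecbfegfghafdbfahhef')
  4 → (20, 'bfahhef')
  5 → (10, 'bfegfghafdbfahhef')
  6 → (9, 'cbfegfghafdbfahhef')
  7 → (19, 'dbfahhef')
  8 → (0, 'ddfgagbdecbfegfghafdbfahhef')
  9 → (7, 'decbfegfghafdbfahhef')
  10 → (1, 'dfgagbdecbfegfghafdbfahhef')
  11 → (8, 'ecbfegfghafdbfahhef')
  12 → (25, 'ef')
  13 → (12, 'egfghafdbfahhef')
  14 → (26, 'f')
  15 → (21, 'fahhef')
  16 → (18, 'fdbfahhef')
  17 → (11, 'fegfghafdbfahhef')
  18 → (2, 'fgagbdecbfegfghafdbfahhef')
  19 → (14, 'fghafdbfahhef')
  20 → (3, 'gagbdecbfegfghafdbfahhef')
  21 → (5, 'gbdecbfegfghafdbfahhef')
  22 → (13, 'gfghafdbfahhef')
  23 → (15, 'ghafdbfahhef')
  24 → (16, 'hafdbfahhef')
  25 → (24, 'hef')
  26 → (23, 'hhef')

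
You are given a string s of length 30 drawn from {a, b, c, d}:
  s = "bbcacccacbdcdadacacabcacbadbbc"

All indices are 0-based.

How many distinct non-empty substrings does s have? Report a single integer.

415

rank | idx | suffix
   0 |  19 | abcacbadbbc
   1 |  17 | acabcacbadbbc
   2 |  15 | acacabcacbadbbc
   3 |  22 | acbadbbc
   4 |   7 | acbdcdadacacabcacbadbbc
   5 |   3 | acccacbdcdadacacabcacbadbbc
   6 |  13 | adacacabcacbadbbc
   7 |  25 | adbbc
   8 |  24 | badbbc
   9 |  27 | bbc
  10 |   0 | bbcacccacbdcdadacacabcacbadbbc
  11 |  28 | bc
  12 |  20 | bcacbadbbc
  13 |   1 | bcacccacbdcdadacacabcacbadbbc
  14 |   9 | bdcdadacacabcacbadbbc
  15 |  29 | c
  16 |  18 | cabcacbadbbc
  17 |  16 | cacabcacbadbbc
  18 |  21 | cacbadbbc
  19 |   6 | cacbdcdadacacabcacbadbbc
  20 |   2 | cacccacbdcdadacacabcacbadbbc
  21 |  23 | cbadbbc
  22 |   8 | cbdcdadacacabcacbadbbc
  23 |   5 | ccacbdcdadacacabcacbadbbc
  24 |   4 | cccacbdcdadacacabcacbadbbc
  25 |  11 | cdadacacabcacbadbbc
  26 |  14 | dacacabcacbadbbc
  27 |  12 | dadacacabcacbadbbc
  28 |  26 | dbbc
  29 |  10 | dcdadacacabcacbadbbc

SA = [19, 17, 15, 22, 7, 3, 13, 25, 24, 27, 0, 28, 20, 1, 9, 29, 18, 16, 21, 6, 2, 23, 8, 5, 4, 11, 14, 12, 26, 10]
[i] adj suffixes → lcp
  [1] 19/17 → 1 ('a')
  [2] 17/15 → 3 ('aca')
  [3] 15/22 → 2 ('ac')
  [4] 22/7 → 3 ('acb')
  [5] 7/3 → 2 ('ac')
  [6] 3/13 → 1 ('a')
  [7] 13/25 → 2 ('ad')
  [8] 25/24 → 0 ('')
  [9] 24/27 → 1 ('b')
  [10] 27/0 → 3 ('bbc')
  [11] 0/28 → 1 ('b')
  [12] 28/20 → 2 ('bc')
  [13] 20/1 → 4 ('bcac')
  [14] 1/9 → 1 ('b')
  [15] 9/29 → 0 ('')
  [16] 29/18 → 1 ('c')
  [17] 18/16 → 2 ('ca')
  [18] 16/21 → 3 ('cac')
  [19] 21/6 → 4 ('cacb')
  [20] 6/2 → 3 ('cac')
  [21] 2/23 → 1 ('c')
  [22] 23/8 → 2 ('cb')
  [23] 8/5 → 1 ('c')
  [24] 5/4 → 2 ('cc')
  [25] 4/11 → 1 ('c')
  [26] 11/14 → 0 ('')
  [27] 14/12 → 2 ('da')
  [28] 12/26 → 1 ('d')
  [29] 26/10 → 1 ('d')

n(n+1)/2 = 30·31/2 = 465
Σ LCP = 0 + 1 + 3 + 2 + 3 + 2 + 1 + 2 + 0 + 1 + 3 + 1 + 2 + 4 + 1 + 0 + 1 + 2 + 3 + 4 + 3 + 1 + 2 + 1 + 2 + 1 + 0 + 2 + 1 + 1 = 50
distinct = 465 − 50 = 415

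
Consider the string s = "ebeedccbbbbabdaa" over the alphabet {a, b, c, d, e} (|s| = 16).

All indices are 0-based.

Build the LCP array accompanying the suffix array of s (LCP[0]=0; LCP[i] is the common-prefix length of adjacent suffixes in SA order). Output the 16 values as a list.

rank→(start, suffix):
  0 → (15, 'a')
  1 → (14, 'aa')
  2 → (11, 'abdaa')
  3 → (10, 'babdaa')
  4 → (9, 'bbabdaa')
  5 → (8, 'bbbabdaa')
  6 → (7, 'bbbbabdaa')
  7 → (12, 'bdaa')
  8 → (1, 'beedccbbbbabdaa')
  9 → (6, 'cbbbbabdaa')
  10 → (5, 'ccbbbbabdaa')
  11 → (13, 'daa')
  12 → (4, 'dccbbbbabdaa')
  13 → (0, 'ebeedccbbbbabdaa')
  14 → (3, 'edccbbbbabdaa')
  15 → (2, 'eedccbbbbabdaa')

SA = [15, 14, 11, 10, 9, 8, 7, 12, 1, 6, 5, 13, 4, 0, 3, 2]
rank  pair      lcp
   1  s[15:],s[14:]  1  'a'
   2  s[14:],s[11:]  1  'a'
   3  s[11:],s[10:]  0  ''
   4  s[10:],s[9:]  1  'b'
   5  s[9:],s[8:]  2  'bb'
   6  s[8:],s[7:]  3  'bbb'
   7  s[7:],s[12:]  1  'b'
   8  s[12:],s[1:]  1  'b'
   9  s[1:],s[6:]  0  ''
  10  s[6:],s[5:]  1  'c'
  11  s[5:],s[13:]  0  ''
  12  s[13:],s[4:]  1  'd'
  13  s[4:],s[0:]  0  ''
  14  s[0:],s[3:]  1  'e'
  15  s[3:],s[2:]  1  'e'

[0, 1, 1, 0, 1, 2, 3, 1, 1, 0, 1, 0, 1, 0, 1, 1]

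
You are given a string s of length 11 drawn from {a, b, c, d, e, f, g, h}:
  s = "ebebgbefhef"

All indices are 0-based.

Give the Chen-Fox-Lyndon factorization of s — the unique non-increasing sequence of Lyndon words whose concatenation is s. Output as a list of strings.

["e", "bebgbefhef"]

emit factor 1: 'e' (i=0, period=1)
emit factor 2: 'bebgbefhef' (i=1, period=10)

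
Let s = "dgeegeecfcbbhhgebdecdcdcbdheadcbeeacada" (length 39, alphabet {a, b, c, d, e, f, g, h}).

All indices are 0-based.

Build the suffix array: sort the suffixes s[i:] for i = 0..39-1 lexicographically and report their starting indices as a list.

rank | idx | suffix
   0 |  38 | a
   1 |  34 | acada
   2 |  36 | ada
   3 |  28 | adcbeeacada
   4 |  10 | bbhhgebdecdcdcbdheadcbeeacada
   5 |  16 | bdecdcdcbdheadcbeeacada
   6 |  24 | bdheadcbeeacada
   7 |  31 | beeacada
   8 |  11 | bhhgebdecdcdcbdheadcbeeacada
   9 |  35 | cada
  10 |   9 | cbbhhgebdecdcdcbdheadcbeeacada
  11 |  23 | cbdheadcbeeacada
  12 |  30 | cbeeacada
  13 |  21 | cdcbdheadcbeeacada
  14 |  19 | cdcdcbdheadcbeeacada
  15 |   7 | cfcbbhhgebdecdcdcbdheadcbeeacada
  16 |  37 | da
  17 |  22 | dcbdheadcbeeacada
  18 |  29 | dcbeeacada
  19 |  20 | dcdcbdheadcbeeacada
  20 |  17 | decdcdcbdheadcbeeacada
  21 |   0 | dgeegeecfcbbhhgebdecdcdcbdheadcbeeacada
  22 |  25 | dheadcbeeacada
  23 |  33 | eacada
  24 |  27 | eadcbeeacada
  25 |  15 | ebdecdcdcbdheadcbeeacada
  26 |  18 | ecdcdcbdheadcbeeacada
  27 |   6 | ecfcbbhhgebdecdcdcbdheadcbeeacada
  28 |  32 | eeacada
  29 |   5 | eecfcbbhhgebdecdcdcbdheadcbeeacada
  30 |   2 | eegeecfcbbhhgebdecdcdcbdheadcbeeacada
  31 |   3 | egeecfcbbhhgebdecdcdcbdheadcbeeacada
  32 |   8 | fcbbhhgebdecdcdcbdheadcbeeacada
  33 |  14 | gebdecdcdcbdheadcbeeacada
  34 |   4 | geecfcbbhhgebdecdcdcbdheadcbeeacada
  35 |   1 | geegeecfcbbhhgebdecdcdcbdheadcbeeacada
  36 |  26 | headcbeeacada
  37 |  13 | hgebdecdcdcbdheadcbeeacada
  38 |  12 | hhgebdecdcdcbdheadcbeeacada

[38, 34, 36, 28, 10, 16, 24, 31, 11, 35, 9, 23, 30, 21, 19, 7, 37, 22, 29, 20, 17, 0, 25, 33, 27, 15, 18, 6, 32, 5, 2, 3, 8, 14, 4, 1, 26, 13, 12]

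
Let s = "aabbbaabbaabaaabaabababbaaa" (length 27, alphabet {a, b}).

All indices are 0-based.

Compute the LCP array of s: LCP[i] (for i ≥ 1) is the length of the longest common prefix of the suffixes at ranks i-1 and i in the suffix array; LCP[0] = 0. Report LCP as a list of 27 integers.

rank | idx | suffix
   0 |  26 | a
   1 |  25 | aa
   2 |  24 | aaa
   3 |  12 | aaabaabababbaaa
   4 |   9 | aabaaabaabababbaaa
   5 |  13 | aabaabababbaaa
   6 |  16 | aabababbaaa
   7 |   5 | aabbaabaaabaabababbaaa
   8 |   0 | aabbbaabbaabaaabaabababbaaa
   9 |  10 | abaaabaabababbaaa
  10 |  14 | abaabababbaaa
  11 |  17 | abababbaaa
  12 |  19 | ababbaaa
  13 |  21 | abbaaa
  14 |   6 | abbaabaaabaabababbaaa
  15 |   1 | abbbaabbaabaaabaabababbaaa
  16 |  23 | baaa
  17 |  11 | baaabaabababbaaa
  18 |   8 | baabaaabaabababbaaa
  19 |  15 | baabababbaaa
  20 |   4 | baabbaabaaabaabababbaaa
  21 |  18 | bababbaaa
  22 |  20 | babbaaa
  23 |  22 | bbaaa
  24 |   7 | bbaabaaabaabababbaaa
  25 |   3 | bbaabbaabaaabaabababbaaa
  26 |   2 | bbbaabbaabaaabaabababbaaa

SA = [26, 25, 24, 12, 9, 13, 16, 5, 0, 10, 14, 17, 19, 21, 6, 1, 23, 11, 8, 15, 4, 18, 20, 22, 7, 3, 2]
[i] adj suffixes → lcp
  [1] 26/25 → 1 ('a')
  [2] 25/24 → 2 ('aa')
  [3] 24/12 → 3 ('aaa')
  [4] 12/9 → 2 ('aa')
  [5] 9/13 → 5 ('aabaa')
  [6] 13/16 → 4 ('aaba')
  [7] 16/5 → 3 ('aab')
  [8] 5/0 → 4 ('aabb')
  [9] 0/10 → 1 ('a')
  [10] 10/14 → 4 ('abaa')
  [11] 14/17 → 3 ('aba')
  [12] 17/19 → 4 ('abab')
  [13] 19/21 → 2 ('ab')
  [14] 21/6 → 5 ('abbaa')
  [15] 6/1 → 3 ('abb')
  [16] 1/23 → 0 ('')
  [17] 23/11 → 4 ('baaa')
  [18] 11/8 → 3 ('baa')
  [19] 8/15 → 5 ('baaba')
  [20] 15/4 → 4 ('baab')
  [21] 4/18 → 2 ('ba')
  [22] 18/20 → 3 ('bab')
  [23] 20/22 → 1 ('b')
  [24] 22/7 → 4 ('bbaa')
  [25] 7/3 → 5 ('bbaab')
  [26] 3/2 → 2 ('bb')

[0, 1, 2, 3, 2, 5, 4, 3, 4, 1, 4, 3, 4, 2, 5, 3, 0, 4, 3, 5, 4, 2, 3, 1, 4, 5, 2]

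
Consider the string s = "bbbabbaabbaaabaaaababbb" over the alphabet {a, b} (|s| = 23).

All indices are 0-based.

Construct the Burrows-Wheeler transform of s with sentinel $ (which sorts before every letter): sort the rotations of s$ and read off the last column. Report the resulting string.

rank  rotation                  last
    0  $bbbabbaabbaaabaaaababbb  b
    1  aaaababbb$bbbabbaabbaaab  b
    2  aaabaaaababbb$bbbabbaabb  b
    3  aaababbb$bbbabbaabbaaaba  a
    4  aabaaaababbb$bbbabbaabba  a
    5  aababbb$bbbabbaabbaaabaa  a
    6  aabbaaabaaaababbb$bbbabb  b
    7  abaaaababbb$bbbabbaabbaa  a
    8  ababbb$bbbabbaabbaaabaaa  a
    9  abbaaabaaaababbb$bbbabba  a
   10  abbaabbaaabaaaababbb$bbb  b
   11  abbb$bbbabbaabbaaabaaaab  b
   12  b$bbbabbaabbaaabaaaababb  b
   13  baaaababbb$bbbabbaabbaaa  a
   14  baaabaaaababbb$bbbabbaab  b
   15  baabbaaabaaaababbb$bbbab  b
   16  babbaabbaaabaaaababbb$bb  b
   17  babbb$bbbabbaabbaaabaaaa  a
   18  bb$bbbabbaabbaaabaaaabab  b
   19  bbaaabaaaababbb$bbbabbaa  a
   20  bbaabbaaabaaaababbb$bbba  a
   21  bbabbaabbaaabaaaababbb$b  b
   22  bbb$bbbabbaabbaaabaaaaba  a
   23  bbbabbaabbaaabaaaababbb$  $

bbbaaabaaabbbabbbabaaba$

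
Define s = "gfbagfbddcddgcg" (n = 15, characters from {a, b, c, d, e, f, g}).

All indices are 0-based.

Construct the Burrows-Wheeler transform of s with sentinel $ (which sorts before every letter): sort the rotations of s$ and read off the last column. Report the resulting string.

rank  rotation          last
    0  $gfbagfbddcddgcg  g
    1  agfbddcddgcg$gfb  b
    2  bagfbddcddgcg$gf  f
    3  bddcddgcg$gfbagf  f
    4  cddgcg$gfbagfbdd  d
    5  cg$gfbagfbddcddg  g
    6  dcddgcg$gfbagfbd  d
    7  ddcddgcg$gfbagfb  b
    8  ddgcg$gfbagfbddc  c
    9  dgcg$gfbagfbddcd  d
   10  fbagfbddcddgcg$g  g
   11  fbddcddgcg$gfbag  g
   12  g$gfbagfbddcddgc  c
   13  gcg$gfbagfbddcdd  d
   14  gfbagfbddcddgcg$  $
   15  gfbddcddgcg$gfba  a

gbffdgdbcdggcd$a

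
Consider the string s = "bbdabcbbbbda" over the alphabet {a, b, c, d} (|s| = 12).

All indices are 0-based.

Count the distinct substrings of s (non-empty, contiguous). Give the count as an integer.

rank→(start, suffix):
  0 → (11, 'a')
  1 → (3, 'abcbbbbda')
  2 → (6, 'bbbbda')
  3 → (7, 'bbbda')
  4 → (8, 'bbda')
  5 → (0, 'bbdabcbbbbda')
  6 → (4, 'bcbbbbda')
  7 → (9, 'bda')
  8 → (1, 'bdabcbbbbda')
  9 → (5, 'cbbbbda')
  10 → (10, 'da')
  11 → (2, 'dabcbbbbda')

SA = [11, 3, 6, 7, 8, 0, 4, 9, 1, 5, 10, 2]
i: (SA[i-1],SA[i]) lcp shared
  1: (11,3) 1 'a'
  2: (3,6) 0 ''
  3: (6,7) 3 'bbb'
  4: (7,8) 2 'bb'
  5: (8,0) 4 'bbda'
  6: (0,4) 1 'b'
  7: (4,9) 1 'b'
  8: (9,1) 3 'bda'
  9: (1,5) 0 ''
  10: (5,10) 0 ''
  11: (10,2) 2 'da'

n(n+1)/2 = 12·13/2 = 78
Σ LCP = 0 + 1 + 0 + 3 + 2 + 4 + 1 + 1 + 3 + 0 + 0 + 2 = 17
distinct = 78 − 17 = 61

61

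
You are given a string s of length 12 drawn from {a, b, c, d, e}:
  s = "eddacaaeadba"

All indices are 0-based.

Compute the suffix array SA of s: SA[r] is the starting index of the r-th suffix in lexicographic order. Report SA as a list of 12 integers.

[11, 5, 3, 8, 6, 10, 4, 2, 9, 1, 7, 0]

rank→(start, suffix):
  0 → (11, 'a')
  1 → (5, 'aaeadba')
  2 → (3, 'acaaeadba')
  3 → (8, 'adba')
  4 → (6, 'aeadba')
  5 → (10, 'ba')
  6 → (4, 'caaeadba')
  7 → (2, 'dacaaeadba')
  8 → (9, 'dba')
  9 → (1, 'ddacaaeadba')
  10 → (7, 'eadba')
  11 → (0, 'eddacaaeadba')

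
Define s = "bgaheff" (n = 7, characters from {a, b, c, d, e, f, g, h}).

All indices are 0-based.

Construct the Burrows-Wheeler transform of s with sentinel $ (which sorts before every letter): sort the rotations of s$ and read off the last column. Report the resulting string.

rank  rotation  last
    0  $bgaheff  f
    1  aheff$bg  g
    2  bgaheff$  $
    3  eff$bgah  h
    4  f$bgahef  f
    5  ff$bgahe  e
    6  gaheff$b  b
    7  heff$bga  a

fg$hfeba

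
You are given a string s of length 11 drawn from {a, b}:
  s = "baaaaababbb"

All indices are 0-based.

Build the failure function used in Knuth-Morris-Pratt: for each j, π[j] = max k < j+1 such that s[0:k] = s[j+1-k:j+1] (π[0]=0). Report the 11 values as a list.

π[0] = 0
j=1 s[j]='a': π[1]=0 (border '')
j=2 s[j]='a': π[2]=0 (border '')
j=3 s[j]='a': π[3]=0 (border '')
j=4 s[j]='a': π[4]=0 (border '')
j=5 s[j]='a': π[5]=0 (border '')
j=6 s[j]='b': π[6]=1 (border 'b')
j=7 s[j]='a': π[7]=2 (border 'ba')
j=8 s[j]='b': k: 2→0; π[8]=1 (border 'b')
j=9 s[j]='b': k: 1→0; π[9]=1 (border 'b')
j=10 s[j]='b': k: 1→0; π[10]=1 (border 'b')

[0, 0, 0, 0, 0, 0, 1, 2, 1, 1, 1]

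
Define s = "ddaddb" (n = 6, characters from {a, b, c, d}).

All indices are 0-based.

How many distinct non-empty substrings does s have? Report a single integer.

17

rank | idx | suffix
   0 |   2 | addb
   1 |   5 | b
   2 |   1 | daddb
   3 |   4 | db
   4 |   0 | ddaddb
   5 |   3 | ddb

SA = [2, 5, 1, 4, 0, 3]
i: (SA[i-1],SA[i]) lcp shared
  1: (2,5) 0 ''
  2: (5,1) 0 ''
  3: (1,4) 1 'd'
  4: (4,0) 1 'd'
  5: (0,3) 2 'dd'

n(n+1)/2 = 6·7/2 = 21
Σ LCP = 0 + 0 + 0 + 1 + 1 + 2 = 4
distinct = 21 − 4 = 17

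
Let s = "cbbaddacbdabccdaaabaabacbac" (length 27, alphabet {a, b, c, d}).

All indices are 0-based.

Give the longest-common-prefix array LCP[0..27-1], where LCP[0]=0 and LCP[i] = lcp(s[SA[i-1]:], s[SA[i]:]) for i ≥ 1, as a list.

[0, 2, 4, 1, 3, 2, 1, 2, 3, 1, 0, 2, 3, 2, 1, 1, 1, 0, 1, 2, 2, 1, 1, 0, 2, 2, 1]

rank→(start, suffix):
  0 → (15, 'aaabaabacbac')
  1 → (16, 'aabaabacbac')
  2 → (19, 'aabacbac')
  3 → (17, 'abaabacbac')
  4 → (20, 'abacbac')
  5 → (10, 'abccdaaabaabacbac')
  6 → (25, 'ac')
  7 → (22, 'acbac')
  8 → (6, 'acbdabccdaaabaabacbac')
  9 → (3, 'addacbdabccdaaabaabacbac')
  10 → (18, 'baabacbac')
  11 → (24, 'bac')
  12 → (21, 'bacbac')
  13 → (2, 'baddacbdabccdaaabaabacbac')
  14 → (1, 'bbaddacbdabccdaaabaabacbac')
  15 → (11, 'bccdaaabaabacbac')
  16 → (8, 'bdabccdaaabaabacbac')
  17 → (26, 'c')
  18 → (23, 'cbac')
  19 → (0, 'cbbaddacbdabccdaaabaabacbac')
  20 → (7, 'cbdabccdaaabaabacbac')
  21 → (12, 'ccdaaabaabacbac')
  22 → (13, 'cdaaabaabacbac')
  23 → (14, 'daaabaabacbac')
  24 → (9, 'dabccdaaabaabacbac')
  25 → (5, 'dacbdabccdaaabaabacbac')
  26 → (4, 'ddacbdabccdaaabaabacbac')

SA = [15, 16, 19, 17, 20, 10, 25, 22, 6, 3, 18, 24, 21, 2, 1, 11, 8, 26, 23, 0, 7, 12, 13, 14, 9, 5, 4]
[i] adj suffixes → lcp
  [1] 15/16 → 2 ('aa')
  [2] 16/19 → 4 ('aaba')
  [3] 19/17 → 1 ('a')
  [4] 17/20 → 3 ('aba')
  [5] 20/10 → 2 ('ab')
  [6] 10/25 → 1 ('a')
  [7] 25/22 → 2 ('ac')
  [8] 22/6 → 3 ('acb')
  [9] 6/3 → 1 ('a')
  [10] 3/18 → 0 ('')
  [11] 18/24 → 2 ('ba')
  [12] 24/21 → 3 ('bac')
  [13] 21/2 → 2 ('ba')
  [14] 2/1 → 1 ('b')
  [15] 1/11 → 1 ('b')
  [16] 11/8 → 1 ('b')
  [17] 8/26 → 0 ('')
  [18] 26/23 → 1 ('c')
  [19] 23/0 → 2 ('cb')
  [20] 0/7 → 2 ('cb')
  [21] 7/12 → 1 ('c')
  [22] 12/13 → 1 ('c')
  [23] 13/14 → 0 ('')
  [24] 14/9 → 2 ('da')
  [25] 9/5 → 2 ('da')
  [26] 5/4 → 1 ('d')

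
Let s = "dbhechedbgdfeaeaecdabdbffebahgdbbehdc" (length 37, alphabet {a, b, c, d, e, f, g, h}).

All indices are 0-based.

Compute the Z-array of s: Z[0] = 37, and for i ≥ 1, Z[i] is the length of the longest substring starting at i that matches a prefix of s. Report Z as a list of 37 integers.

Z[0]=37
i=1: i≥r, start 0; Z[1]=0
i=2: i≥r, start 0; Z[2]=0
i=3: i≥r, start 0; Z[3]=0
i=4: i≥r, start 0; Z[4]=0
i=5: i≥r, start 0; Z[5]=0
i=6: i≥r, start 0; Z[6]=0
i=7: i≥r, start 0; Z[7]=2 scan→box=[7,9)
i=8: min(r-i=1, Z[1]=0)=0; Z[8]=0
i=9: i≥r, start 0; Z[9]=0
i=10: i≥r, start 0; Z[10]=1 scan→box=[10,11)
i=11: i≥r, start 0; Z[11]=0
i=12: i≥r, start 0; Z[12]=0
i=13: i≥r, start 0; Z[13]=0
i=14: i≥r, start 0; Z[14]=0
i=15: i≥r, start 0; Z[15]=0
i=16: i≥r, start 0; Z[16]=0
i=17: i≥r, start 0; Z[17]=0
i=18: i≥r, start 0; Z[18]=1 scan→box=[18,19)
i=19: i≥r, start 0; Z[19]=0
i=20: i≥r, start 0; Z[20]=0
i=21: i≥r, start 0; Z[21]=2 scan→box=[21,23)
i=22: min(r-i=1, Z[1]=0)=0; Z[22]=0
i=23: i≥r, start 0; Z[23]=0
i=24: i≥r, start 0; Z[24]=0
i=25: i≥r, start 0; Z[25]=0
i=26: i≥r, start 0; Z[26]=0
i=27: i≥r, start 0; Z[27]=0
i=28: i≥r, start 0; Z[28]=0
i=29: i≥r, start 0; Z[29]=0
i=30: i≥r, start 0; Z[30]=2 scan→box=[30,32)
i=31: min(r-i=1, Z[1]=0)=0; Z[31]=0
i=32: i≥r, start 0; Z[32]=0
i=33: i≥r, start 0; Z[33]=0
i=34: i≥r, start 0; Z[34]=0
i=35: i≥r, start 0; Z[35]=1 scan→box=[35,36)
i=36: i≥r, start 0; Z[36]=0

[37, 0, 0, 0, 0, 0, 0, 2, 0, 0, 1, 0, 0, 0, 0, 0, 0, 0, 1, 0, 0, 2, 0, 0, 0, 0, 0, 0, 0, 0, 2, 0, 0, 0, 0, 1, 0]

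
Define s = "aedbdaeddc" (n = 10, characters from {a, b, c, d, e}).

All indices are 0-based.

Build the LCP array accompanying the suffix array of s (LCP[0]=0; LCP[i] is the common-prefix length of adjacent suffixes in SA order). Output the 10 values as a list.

[0, 3, 0, 0, 0, 1, 1, 1, 0, 2]

rank→(start, suffix):
  0 → (0, 'aedbdaeddc')
  1 → (5, 'aeddc')
  2 → (3, 'bdaeddc')
  3 → (9, 'c')
  4 → (4, 'daeddc')
  5 → (2, 'dbdaeddc')
  6 → (8, 'dc')
  7 → (7, 'ddc')
  8 → (1, 'edbdaeddc')
  9 → (6, 'eddc')

SA = [0, 5, 3, 9, 4, 2, 8, 7, 1, 6]
i: (SA[i-1],SA[i]) lcp shared
  1: (0,5) 3 'aed'
  2: (5,3) 0 ''
  3: (3,9) 0 ''
  4: (9,4) 0 ''
  5: (4,2) 1 'd'
  6: (2,8) 1 'd'
  7: (8,7) 1 'd'
  8: (7,1) 0 ''
  9: (1,6) 2 'ed'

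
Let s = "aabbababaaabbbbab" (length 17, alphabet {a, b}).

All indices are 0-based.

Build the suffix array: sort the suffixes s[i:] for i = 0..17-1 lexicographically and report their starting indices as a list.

sorted suffixes:
  #0 SA[0]=8  'aaabbbbab'
  #1 SA[1]=0  'aabbababaaabbbbab'
  #2 SA[2]=9  'aabbbbab'
  #3 SA[3]=15  'ab'
  #4 SA[4]=6  'abaaabbbbab'
  #5 SA[5]=4  'ababaaabbbbab'
  #6 SA[6]=1  'abbababaaabbbbab'
  #7 SA[7]=10  'abbbbab'
  #8 SA[8]=16  'b'
  #9 SA[9]=7  'baaabbbbab'
  #10 SA[10]=14  'bab'
  #11 SA[11]=5  'babaaabbbbab'
  #12 SA[12]=3  'bababaaabbbbab'
  #13 SA[13]=13  'bbab'
  #14 SA[14]=2  'bbababaaabbbbab'
  #15 SA[15]=12  'bbbab'
  #16 SA[16]=11  'bbbbab'

[8, 0, 9, 15, 6, 4, 1, 10, 16, 7, 14, 5, 3, 13, 2, 12, 11]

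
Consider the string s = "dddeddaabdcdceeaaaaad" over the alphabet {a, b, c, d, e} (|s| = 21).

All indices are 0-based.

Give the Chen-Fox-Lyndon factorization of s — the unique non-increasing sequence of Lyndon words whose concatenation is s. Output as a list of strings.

emit factor 1: 'ddde' (i=0, period=4)
emit factor 2: 'd' (i=4, period=1)
emit factor 3: 'd' (i=5, period=1)
emit factor 4: 'aabdcdcee' (i=6, period=9)
emit factor 5: 'aaaaad' (i=15, period=6)

["ddde", "d", "d", "aabdcdcee", "aaaaad"]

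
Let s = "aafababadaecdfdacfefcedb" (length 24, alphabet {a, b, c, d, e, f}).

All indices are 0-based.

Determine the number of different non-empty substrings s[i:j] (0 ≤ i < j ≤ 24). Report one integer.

rank→(start, suffix):
  0 → (0, 'aafababadaecdfdacfefcedb')
  1 → (3, 'ababadaecdfdacfefcedb')
  2 → (5, 'abadaecdfdacfefcedb')
  3 → (15, 'acfefcedb')
  4 → (7, 'adaecdfdacfefcedb')
  5 → (9, 'aecdfdacfefcedb')
  6 → (1, 'afababadaecdfdacfefcedb')
  7 → (23, 'b')
  8 → (4, 'babadaecdfdacfefcedb')
  9 → (6, 'badaecdfdacfefcedb')
  10 → (11, 'cdfdacfefcedb')
  11 → (20, 'cedb')
  12 → (16, 'cfefcedb')
  13 → (14, 'dacfefcedb')
  14 → (8, 'daecdfdacfefcedb')
  15 → (22, 'db')
  16 → (12, 'dfdacfefcedb')
  17 → (10, 'ecdfdacfefcedb')
  18 → (21, 'edb')
  19 → (18, 'efcedb')
  20 → (2, 'fababadaecdfdacfefcedb')
  21 → (19, 'fcedb')
  22 → (13, 'fdacfefcedb')
  23 → (17, 'fefcedb')

SA = [0, 3, 5, 15, 7, 9, 1, 23, 4, 6, 11, 20, 16, 14, 8, 22, 12, 10, 21, 18, 2, 19, 13, 17]
rank  pair      lcp
   1  s[0:],s[3:]  1  'a'
   2  s[3:],s[5:]  3  'aba'
   3  s[5:],s[15:]  1  'a'
   4  s[15:],s[7:]  1  'a'
   5  s[7:],s[9:]  1  'a'
   6  s[9:],s[1:]  1  'a'
   7  s[1:],s[23:]  0  ''
   8  s[23:],s[4:]  1  'b'
   9  s[4:],s[6:]  2  'ba'
  10  s[6:],s[11:]  0  ''
  11  s[11:],s[20:]  1  'c'
  12  s[20:],s[16:]  1  'c'
  13  s[16:],s[14:]  0  ''
  14  s[14:],s[8:]  2  'da'
  15  s[8:],s[22:]  1  'd'
  16  s[22:],s[12:]  1  'd'
  17  s[12:],s[10:]  0  ''
  18  s[10:],s[21:]  1  'e'
  19  s[21:],s[18:]  1  'e'
  20  s[18:],s[2:]  0  ''
  21  s[2:],s[19:]  1  'f'
  22  s[19:],s[13:]  1  'f'
  23  s[13:],s[17:]  1  'f'

n(n+1)/2 = 24·25/2 = 300
Σ LCP = 0 + 1 + 3 + 1 + 1 + 1 + 1 + 0 + 1 + 2 + 0 + 1 + 1 + 0 + 2 + 1 + 1 + 0 + 1 + 1 + 0 + 1 + 1 + 1 = 22
distinct = 300 − 22 = 278

278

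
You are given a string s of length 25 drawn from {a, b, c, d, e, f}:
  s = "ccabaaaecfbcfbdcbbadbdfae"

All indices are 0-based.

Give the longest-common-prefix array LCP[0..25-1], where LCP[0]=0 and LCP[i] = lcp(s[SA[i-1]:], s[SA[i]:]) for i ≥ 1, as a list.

rank | idx | suffix
   0 |   4 | aaaecfbcfbdcbbadbdfae
   1 |   5 | aaecfbcfbdcbbadbdfae
   2 |   2 | abaaaecfbcfbdcbbadbdfae
   3 |  18 | adbdfae
   4 |  23 | ae
   5 |   6 | aecfbcfbdcbbadbdfae
   6 |   3 | baaaecfbcfbdcbbadbdfae
   7 |  17 | badbdfae
   8 |  16 | bbadbdfae
   9 |  10 | bcfbdcbbadbdfae
  10 |  13 | bdcbbadbdfae
  11 |  20 | bdfae
  12 |   1 | cabaaaecfbcfbdcbbadbdfae
  13 |  15 | cbbadbdfae
  14 |   0 | ccabaaaecfbcfbdcbbadbdfae
  15 |   8 | cfbcfbdcbbadbdfae
  16 |  11 | cfbdcbbadbdfae
  17 |  19 | dbdfae
  18 |  14 | dcbbadbdfae
  19 |  21 | dfae
  20 |  24 | e
  21 |   7 | ecfbcfbdcbbadbdfae
  22 |  22 | fae
  23 |   9 | fbcfbdcbbadbdfae
  24 |  12 | fbdcbbadbdfae

SA = [4, 5, 2, 18, 23, 6, 3, 17, 16, 10, 13, 20, 1, 15, 0, 8, 11, 19, 14, 21, 24, 7, 22, 9, 12]
rank  pair      lcp
   1  s[4:],s[5:]  2  'aa'
   2  s[5:],s[2:]  1  'a'
   3  s[2:],s[18:]  1  'a'
   4  s[18:],s[23:]  1  'a'
   5  s[23:],s[6:]  2  'ae'
   6  s[6:],s[3:]  0  ''
   7  s[3:],s[17:]  2  'ba'
   8  s[17:],s[16:]  1  'b'
   9  s[16:],s[10:]  1  'b'
  10  s[10:],s[13:]  1  'b'
  11  s[13:],s[20:]  2  'bd'
  12  s[20:],s[1:]  0  ''
  13  s[1:],s[15:]  1  'c'
  14  s[15:],s[0:]  1  'c'
  15  s[0:],s[8:]  1  'c'
  16  s[8:],s[11:]  3  'cfb'
  17  s[11:],s[19:]  0  ''
  18  s[19:],s[14:]  1  'd'
  19  s[14:],s[21:]  1  'd'
  20  s[21:],s[24:]  0  ''
  21  s[24:],s[7:]  1  'e'
  22  s[7:],s[22:]  0  ''
  23  s[22:],s[9:]  1  'f'
  24  s[9:],s[12:]  2  'fb'

[0, 2, 1, 1, 1, 2, 0, 2, 1, 1, 1, 2, 0, 1, 1, 1, 3, 0, 1, 1, 0, 1, 0, 1, 2]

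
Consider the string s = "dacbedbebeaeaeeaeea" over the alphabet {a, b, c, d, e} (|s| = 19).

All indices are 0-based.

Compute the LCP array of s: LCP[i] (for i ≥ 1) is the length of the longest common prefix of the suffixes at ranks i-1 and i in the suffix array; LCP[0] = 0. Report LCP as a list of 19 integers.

rank→(start, suffix):
  0 → (18, 'a')
  1 → (1, 'acbedbebeaeaeeaeea')
  2 → (10, 'aeaeeaeea')
  3 → (15, 'aeea')
  4 → (12, 'aeeaeea')
  5 → (8, 'beaeaeeaeea')
  6 → (6, 'bebeaeaeeaeea')
  7 → (3, 'bedbebeaeaeeaeea')
  8 → (2, 'cbedbebeaeaeeaeea')
  9 → (0, 'dacbedbebeaeaeeaeea')
  10 → (5, 'dbebeaeaeeaeea')
  11 → (17, 'ea')
  12 → (9, 'eaeaeeaeea')
  13 → (14, 'eaeea')
  14 → (11, 'eaeeaeea')
  15 → (7, 'ebeaeaeeaeea')
  16 → (4, 'edbebeaeaeeaeea')
  17 → (16, 'eea')
  18 → (13, 'eeaeea')

SA = [18, 1, 10, 15, 12, 8, 6, 3, 2, 0, 5, 17, 9, 14, 11, 7, 4, 16, 13]
rank  pair      lcp
   1  s[18:],s[1:]  1  'a'
   2  s[1:],s[10:]  1  'a'
   3  s[10:],s[15:]  2  'ae'
   4  s[15:],s[12:]  4  'aeea'
   5  s[12:],s[8:]  0  ''
   6  s[8:],s[6:]  2  'be'
   7  s[6:],s[3:]  2  'be'
   8  s[3:],s[2:]  0  ''
   9  s[2:],s[0:]  0  ''
  10  s[0:],s[5:]  1  'd'
  11  s[5:],s[17:]  0  ''
  12  s[17:],s[9:]  2  'ea'
  13  s[9:],s[14:]  3  'eae'
  14  s[14:],s[11:]  5  'eaeea'
  15  s[11:],s[7:]  1  'e'
  16  s[7:],s[4:]  1  'e'
  17  s[4:],s[16:]  1  'e'
  18  s[16:],s[13:]  3  'eea'

[0, 1, 1, 2, 4, 0, 2, 2, 0, 0, 1, 0, 2, 3, 5, 1, 1, 1, 3]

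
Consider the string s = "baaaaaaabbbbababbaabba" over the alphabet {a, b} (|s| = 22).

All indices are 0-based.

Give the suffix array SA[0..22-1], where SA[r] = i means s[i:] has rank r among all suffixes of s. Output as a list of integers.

rank | idx | suffix
   0 |  21 | a
   1 |   1 | aaaaaaabbbbababbaabba
   2 |   2 | aaaaaabbbbababbaabba
   3 |   3 | aaaaabbbbababbaabba
   4 |   4 | aaaabbbbababbaabba
   5 |   5 | aaabbbbababbaabba
   6 |  17 | aabba
   7 |   6 | aabbbbababbaabba
   8 |  12 | ababbaabba
   9 |  18 | abba
  10 |  14 | abbaabba
  11 |   7 | abbbbababbaabba
  12 |  20 | ba
  13 |   0 | baaaaaaabbbbababbaabba
  14 |  16 | baabba
  15 |  11 | bababbaabba
  16 |  13 | babbaabba
  17 |  19 | bba
  18 |  15 | bbaabba
  19 |  10 | bbababbaabba
  20 |   9 | bbbababbaabba
  21 |   8 | bbbbababbaabba

[21, 1, 2, 3, 4, 5, 17, 6, 12, 18, 14, 7, 20, 0, 16, 11, 13, 19, 15, 10, 9, 8]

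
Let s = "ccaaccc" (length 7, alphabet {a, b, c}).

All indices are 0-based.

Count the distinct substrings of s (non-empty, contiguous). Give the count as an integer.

rank | idx | suffix
   0 |   2 | aaccc
   1 |   3 | accc
   2 |   6 | c
   3 |   1 | caaccc
   4 |   5 | cc
   5 |   0 | ccaaccc
   6 |   4 | ccc

SA = [2, 3, 6, 1, 5, 0, 4]
rank  pair      lcp
   1  s[2:],s[3:]  1  'a'
   2  s[3:],s[6:]  0  ''
   3  s[6:],s[1:]  1  'c'
   4  s[1:],s[5:]  1  'c'
   5  s[5:],s[0:]  2  'cc'
   6  s[0:],s[4:]  2  'cc'

n(n+1)/2 = 7·8/2 = 28
Σ LCP = 0 + 1 + 0 + 1 + 1 + 2 + 2 = 7
distinct = 28 − 7 = 21

21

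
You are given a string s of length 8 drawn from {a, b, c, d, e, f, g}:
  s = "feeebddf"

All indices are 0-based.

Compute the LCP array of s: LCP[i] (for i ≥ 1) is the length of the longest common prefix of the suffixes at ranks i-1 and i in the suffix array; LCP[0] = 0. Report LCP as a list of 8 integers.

[0, 0, 1, 0, 1, 2, 0, 1]

rank | idx | suffix
   0 |   4 | bddf
   1 |   5 | ddf
   2 |   6 | df
   3 |   3 | ebddf
   4 |   2 | eebddf
   5 |   1 | eeebddf
   6 |   7 | f
   7 |   0 | feeebddf

SA = [4, 5, 6, 3, 2, 1, 7, 0]
rank  pair      lcp
   1  s[4:],s[5:]  0  ''
   2  s[5:],s[6:]  1  'd'
   3  s[6:],s[3:]  0  ''
   4  s[3:],s[2:]  1  'e'
   5  s[2:],s[1:]  2  'ee'
   6  s[1:],s[7:]  0  ''
   7  s[7:],s[0:]  1  'f'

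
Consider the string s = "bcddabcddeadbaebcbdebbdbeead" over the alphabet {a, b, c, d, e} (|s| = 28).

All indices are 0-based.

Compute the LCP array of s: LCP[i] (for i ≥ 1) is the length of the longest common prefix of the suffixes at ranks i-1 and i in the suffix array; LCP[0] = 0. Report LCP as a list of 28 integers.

[0, 1, 2, 1, 0, 1, 1, 2, 4, 1, 2, 1, 0, 1, 3, 0, 1, 1, 2, 1, 2, 1, 2, 0, 3, 1, 2, 1]

sorted suffixes:
  #0 SA[0]=4  'abcddeadbaebcbdebbdbeead'
  #1 SA[1]=26  'ad'
  #2 SA[2]=10  'adbaebcbdebbdbeead'
  #3 SA[3]=13  'aebcbdebbdbeead'
  #4 SA[4]=12  'baebcbdebbdbeead'
  #5 SA[5]=20  'bbdbeead'
  #6 SA[6]=15  'bcbdebbdbeead'
  #7 SA[7]=0  'bcddabcddeadbaebcbdebbdbeead'
  #8 SA[8]=5  'bcddeadbaebcbdebbdbeead'
  #9 SA[9]=21  'bdbeead'
  #10 SA[10]=17  'bdebbdbeead'
  #11 SA[11]=23  'beead'
  #12 SA[12]=16  'cbdebbdbeead'
  #13 SA[13]=1  'cddabcddeadbaebcbdebbdbeead'
  #14 SA[14]=6  'cddeadbaebcbdebbdbeead'
  #15 SA[15]=27  'd'
  #16 SA[16]=3  'dabcddeadbaebcbdebbdbeead'
  #17 SA[17]=11  'dbaebcbdebbdbeead'
  #18 SA[18]=22  'dbeead'
  #19 SA[19]=2  'ddabcddeadbaebcbdebbdbeead'
  #20 SA[20]=7  'ddeadbaebcbdebbdbeead'
  #21 SA[21]=8  'deadbaebcbdebbdbeead'
  #22 SA[22]=18  'debbdbeead'
  #23 SA[23]=25  'ead'
  #24 SA[24]=9  'eadbaebcbdebbdbeead'
  #25 SA[25]=19  'ebbdbeead'
  #26 SA[26]=14  'ebcbdebbdbeead'
  #27 SA[27]=24  'eead'

SA = [4, 26, 10, 13, 12, 20, 15, 0, 5, 21, 17, 23, 16, 1, 6, 27, 3, 11, 22, 2, 7, 8, 18, 25, 9, 19, 14, 24]
[i] adj suffixes → lcp
  [1] 4/26 → 1 ('a')
  [2] 26/10 → 2 ('ad')
  [3] 10/13 → 1 ('a')
  [4] 13/12 → 0 ('')
  [5] 12/20 → 1 ('b')
  [6] 20/15 → 1 ('b')
  [7] 15/0 → 2 ('bc')
  [8] 0/5 → 4 ('bcdd')
  [9] 5/21 → 1 ('b')
  [10] 21/17 → 2 ('bd')
  [11] 17/23 → 1 ('b')
  [12] 23/16 → 0 ('')
  [13] 16/1 → 1 ('c')
  [14] 1/6 → 3 ('cdd')
  [15] 6/27 → 0 ('')
  [16] 27/3 → 1 ('d')
  [17] 3/11 → 1 ('d')
  [18] 11/22 → 2 ('db')
  [19] 22/2 → 1 ('d')
  [20] 2/7 → 2 ('dd')
  [21] 7/8 → 1 ('d')
  [22] 8/18 → 2 ('de')
  [23] 18/25 → 0 ('')
  [24] 25/9 → 3 ('ead')
  [25] 9/19 → 1 ('e')
  [26] 19/14 → 2 ('eb')
  [27] 14/24 → 1 ('e')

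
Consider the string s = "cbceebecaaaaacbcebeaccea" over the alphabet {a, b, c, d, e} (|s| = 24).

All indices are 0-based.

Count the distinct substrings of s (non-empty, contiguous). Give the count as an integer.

262

sorted suffixes:
  #0 SA[0]=23  'a'
  #1 SA[1]=8  'aaaaacbcebeaccea'
  #2 SA[2]=9  'aaaacbcebeaccea'
  #3 SA[3]=10  'aaacbcebeaccea'
  #4 SA[4]=11  'aacbcebeaccea'
  #5 SA[5]=12  'acbcebeaccea'
  #6 SA[6]=19  'accea'
  #7 SA[7]=14  'bcebeaccea'
  #8 SA[8]=1  'bceebecaaaaacbcebeaccea'
  #9 SA[9]=17  'beaccea'
  #10 SA[10]=5  'becaaaaacbcebeaccea'
  #11 SA[11]=7  'caaaaacbcebeaccea'
  #12 SA[12]=13  'cbcebeaccea'
  #13 SA[13]=0  'cbceebecaaaaacbcebeaccea'
  #14 SA[14]=20  'ccea'
  #15 SA[15]=21  'cea'
  #16 SA[16]=15  'cebeaccea'
  #17 SA[17]=2  'ceebecaaaaacbcebeaccea'
  #18 SA[18]=22  'ea'
  #19 SA[19]=18  'eaccea'
  #20 SA[20]=16  'ebeaccea'
  #21 SA[21]=4  'ebecaaaaacbcebeaccea'
  #22 SA[22]=6  'ecaaaaacbcebeaccea'
  #23 SA[23]=3  'eebecaaaaacbcebeaccea'

SA = [23, 8, 9, 10, 11, 12, 19, 14, 1, 17, 5, 7, 13, 0, 20, 21, 15, 2, 22, 18, 16, 4, 6, 3]
i: (SA[i-1],SA[i]) lcp shared
  1: (23,8) 1 'a'
  2: (8,9) 4 'aaaa'
  3: (9,10) 3 'aaa'
  4: (10,11) 2 'aa'
  5: (11,12) 1 'a'
  6: (12,19) 2 'ac'
  7: (19,14) 0 ''
  8: (14,1) 3 'bce'
  9: (1,17) 1 'b'
  10: (17,5) 2 'be'
  11: (5,7) 0 ''
  12: (7,13) 1 'c'
  13: (13,0) 4 'cbce'
  14: (0,20) 1 'c'
  15: (20,21) 1 'c'
  16: (21,15) 2 'ce'
  17: (15,2) 2 'ce'
  18: (2,22) 0 ''
  19: (22,18) 2 'ea'
  20: (18,16) 1 'e'
  21: (16,4) 3 'ebe'
  22: (4,6) 1 'e'
  23: (6,3) 1 'e'

n(n+1)/2 = 24·25/2 = 300
Σ LCP = 0 + 1 + 4 + 3 + 2 + 1 + 2 + 0 + 3 + 1 + 2 + 0 + 1 + 4 + 1 + 1 + 2 + 2 + 0 + 2 + 1 + 3 + 1 + 1 = 38
distinct = 300 − 38 = 262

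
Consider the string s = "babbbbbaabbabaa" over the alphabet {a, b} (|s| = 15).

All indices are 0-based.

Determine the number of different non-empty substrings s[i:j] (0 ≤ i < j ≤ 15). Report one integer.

rank | idx | suffix
   0 |  14 | a
   1 |  13 | aa
   2 |   7 | aabbabaa
   3 |  11 | abaa
   4 |   8 | abbabaa
   5 |   1 | abbbbbaabbabaa
   6 |  12 | baa
   7 |   6 | baabbabaa
   8 |  10 | babaa
   9 |   0 | babbbbbaabbabaa
  10 |   5 | bbaabbabaa
  11 |   9 | bbabaa
  12 |   4 | bbbaabbabaa
  13 |   3 | bbbbaabbabaa
  14 |   2 | bbbbbaabbabaa

SA = [14, 13, 7, 11, 8, 1, 12, 6, 10, 0, 5, 9, 4, 3, 2]
[i] adj suffixes → lcp
  [1] 14/13 → 1 ('a')
  [2] 13/7 → 2 ('aa')
  [3] 7/11 → 1 ('a')
  [4] 11/8 → 2 ('ab')
  [5] 8/1 → 3 ('abb')
  [6] 1/12 → 0 ('')
  [7] 12/6 → 3 ('baa')
  [8] 6/10 → 2 ('ba')
  [9] 10/0 → 3 ('bab')
  [10] 0/5 → 1 ('b')
  [11] 5/9 → 3 ('bba')
  [12] 9/4 → 2 ('bb')
  [13] 4/3 → 3 ('bbb')
  [14] 3/2 → 4 ('bbbb')

n(n+1)/2 = 15·16/2 = 120
Σ LCP = 0 + 1 + 2 + 1 + 2 + 3 + 0 + 3 + 2 + 3 + 1 + 3 + 2 + 3 + 4 = 30
distinct = 120 − 30 = 90

90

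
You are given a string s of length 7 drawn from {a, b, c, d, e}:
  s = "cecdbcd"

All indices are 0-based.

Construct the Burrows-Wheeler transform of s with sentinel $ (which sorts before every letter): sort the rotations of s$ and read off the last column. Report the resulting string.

rank  rotation  last
    0  $cecdbcd  d
    1  bcd$cecd  d
    2  cd$cecdb  b
    3  cdbcd$ce  e
    4  cecdbcd$  $
    5  d$cecdbc  c
    6  dbcd$cec  c
    7  ecdbcd$c  c

ddbe$ccc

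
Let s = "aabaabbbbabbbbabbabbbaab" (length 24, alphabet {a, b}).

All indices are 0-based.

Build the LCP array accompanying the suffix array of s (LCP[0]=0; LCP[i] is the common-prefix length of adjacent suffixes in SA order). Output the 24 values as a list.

[0, 3, 3, 1, 2, 2, 3, 4, 8, 0, 1, 4, 2, 4, 5, 1, 3, 5, 6, 2, 4, 6, 3, 7]

rank | idx | suffix
   0 |  21 | aab
   1 |   0 | aabaabbbbabbbbabbabbbaab
   2 |   3 | aabbbbabbbbabbabbbaab
   3 |  22 | ab
   4 |   1 | abaabbbbabbbbabbabbbaab
   5 |  14 | abbabbbaab
   6 |  17 | abbbaab
   7 |   9 | abbbbabbabbbaab
   8 |   4 | abbbbabbbbabbabbbaab
   9 |  23 | b
  10 |  20 | baab
  11 |   2 | baabbbbabbbbabbabbbaab
  12 |  13 | babbabbbaab
  13 |  16 | babbbaab
  14 |   8 | babbbbabbabbbaab
  15 |  19 | bbaab
  16 |  12 | bbabbabbbaab
  17 |  15 | bbabbbaab
  18 |   7 | bbabbbbabbabbbaab
  19 |  18 | bbbaab
  20 |  11 | bbbabbabbbaab
  21 |   6 | bbbabbbbabbabbbaab
  22 |  10 | bbbbabbabbbaab
  23 |   5 | bbbbabbbbabbabbbaab

SA = [21, 0, 3, 22, 1, 14, 17, 9, 4, 23, 20, 2, 13, 16, 8, 19, 12, 15, 7, 18, 11, 6, 10, 5]
i: (SA[i-1],SA[i]) lcp shared
  1: (21,0) 3 'aab'
  2: (0,3) 3 'aab'
  3: (3,22) 1 'a'
  4: (22,1) 2 'ab'
  5: (1,14) 2 'ab'
  6: (14,17) 3 'abb'
  7: (17,9) 4 'abbb'
  8: (9,4) 8 'abbbbabb'
  9: (4,23) 0 ''
  10: (23,20) 1 'b'
  11: (20,2) 4 'baab'
  12: (2,13) 2 'ba'
  13: (13,16) 4 'babb'
  14: (16,8) 5 'babbb'
  15: (8,19) 1 'b'
  16: (19,12) 3 'bba'
  17: (12,15) 5 'bbabb'
  18: (15,7) 6 'bbabbb'
  19: (7,18) 2 'bb'
  20: (18,11) 4 'bbba'
  21: (11,6) 6 'bbbabb'
  22: (6,10) 3 'bbb'
  23: (10,5) 7 'bbbbabb'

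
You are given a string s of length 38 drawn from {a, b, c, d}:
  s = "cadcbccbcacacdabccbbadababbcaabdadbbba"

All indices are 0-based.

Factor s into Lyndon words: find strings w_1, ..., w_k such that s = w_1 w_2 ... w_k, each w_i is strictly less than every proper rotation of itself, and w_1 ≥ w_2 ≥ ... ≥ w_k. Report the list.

emit factor 1: 'c' (i=0, period=1)
emit factor 2: 'adcbccbc' (i=1, period=8)
emit factor 3: 'acacd' (i=9, period=5)
emit factor 4: 'abccbbad' (i=14, period=8)
emit factor 5: 'ababbc' (i=22, period=6)
emit factor 6: 'aabdadbbb' (i=28, period=9)
emit factor 7: 'a' (i=37, period=1)

["c", "adcbccbc", "acacd", "abccbbad", "ababbc", "aabdadbbb", "a"]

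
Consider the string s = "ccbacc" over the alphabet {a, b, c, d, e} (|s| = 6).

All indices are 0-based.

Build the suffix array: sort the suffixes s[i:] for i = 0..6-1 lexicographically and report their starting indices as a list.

sorted suffixes:
  #0 SA[0]=3  'acc'
  #1 SA[1]=2  'bacc'
  #2 SA[2]=5  'c'
  #3 SA[3]=1  'cbacc'
  #4 SA[4]=4  'cc'
  #5 SA[5]=0  'ccbacc'

[3, 2, 5, 1, 4, 0]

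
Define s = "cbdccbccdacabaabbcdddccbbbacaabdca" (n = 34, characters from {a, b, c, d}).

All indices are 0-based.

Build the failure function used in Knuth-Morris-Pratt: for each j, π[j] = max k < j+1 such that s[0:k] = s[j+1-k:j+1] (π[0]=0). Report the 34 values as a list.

π[0] = 0
j=1 s[j]='b': π[1]=0 (border '')
j=2 s[j]='d': π[2]=0 (border '')
j=3 s[j]='c': π[3]=1 (border 'c')
j=4 s[j]='c': k: 1→0; π[4]=1 (border 'c')
j=5 s[j]='b': π[5]=2 (border 'cb')
j=6 s[j]='c': k: 2→0; π[6]=1 (border 'c')
j=7 s[j]='c': k: 1→0; π[7]=1 (border 'c')
j=8 s[j]='d': k: 1→0; π[8]=0 (border '')
j=9 s[j]='a': π[9]=0 (border '')
j=10 s[j]='c': π[10]=1 (border 'c')
j=11 s[j]='a': k: 1→0; π[11]=0 (border '')
j=12 s[j]='b': π[12]=0 (border '')
j=13 s[j]='a': π[13]=0 (border '')
j=14 s[j]='a': π[14]=0 (border '')
j=15 s[j]='b': π[15]=0 (border '')
j=16 s[j]='b': π[16]=0 (border '')
j=17 s[j]='c': π[17]=1 (border 'c')
j=18 s[j]='d': k: 1→0; π[18]=0 (border '')
j=19 s[j]='d': π[19]=0 (border '')
j=20 s[j]='d': π[20]=0 (border '')
j=21 s[j]='c': π[21]=1 (border 'c')
j=22 s[j]='c': k: 1→0; π[22]=1 (border 'c')
j=23 s[j]='b': π[23]=2 (border 'cb')
j=24 s[j]='b': k: 2→0; π[24]=0 (border '')
j=25 s[j]='b': π[25]=0 (border '')
j=26 s[j]='a': π[26]=0 (border '')
j=27 s[j]='c': π[27]=1 (border 'c')
j=28 s[j]='a': k: 1→0; π[28]=0 (border '')
j=29 s[j]='a': π[29]=0 (border '')
j=30 s[j]='b': π[30]=0 (border '')
j=31 s[j]='d': π[31]=0 (border '')
j=32 s[j]='c': π[32]=1 (border 'c')
j=33 s[j]='a': k: 1→0; π[33]=0 (border '')

[0, 0, 0, 1, 1, 2, 1, 1, 0, 0, 1, 0, 0, 0, 0, 0, 0, 1, 0, 0, 0, 1, 1, 2, 0, 0, 0, 1, 0, 0, 0, 0, 1, 0]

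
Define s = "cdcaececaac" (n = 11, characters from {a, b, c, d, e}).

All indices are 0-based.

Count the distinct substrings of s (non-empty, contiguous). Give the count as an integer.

sorted suffixes:
  #0 SA[0]=8  'aac'
  #1 SA[1]=9  'ac'
  #2 SA[2]=3  'aececaac'
  #3 SA[3]=10  'c'
  #4 SA[4]=7  'caac'
  #5 SA[5]=2  'caececaac'
  #6 SA[6]=0  'cdcaececaac'
  #7 SA[7]=5  'cecaac'
  #8 SA[8]=1  'dcaececaac'
  #9 SA[9]=6  'ecaac'
  #10 SA[10]=4  'ececaac'

SA = [8, 9, 3, 10, 7, 2, 0, 5, 1, 6, 4]
i: (SA[i-1],SA[i]) lcp shared
  1: (8,9) 1 'a'
  2: (9,3) 1 'a'
  3: (3,10) 0 ''
  4: (10,7) 1 'c'
  5: (7,2) 2 'ca'
  6: (2,0) 1 'c'
  7: (0,5) 1 'c'
  8: (5,1) 0 ''
  9: (1,6) 0 ''
  10: (6,4) 2 'ec'

n(n+1)/2 = 11·12/2 = 66
Σ LCP = 0 + 1 + 1 + 0 + 1 + 2 + 1 + 1 + 0 + 0 + 2 = 9
distinct = 66 − 9 = 57

57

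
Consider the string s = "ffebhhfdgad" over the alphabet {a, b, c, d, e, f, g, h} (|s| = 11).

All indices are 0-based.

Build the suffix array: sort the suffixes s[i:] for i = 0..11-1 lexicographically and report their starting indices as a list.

[9, 3, 10, 7, 2, 6, 1, 0, 8, 5, 4]

rank | idx | suffix
   0 |   9 | ad
   1 |   3 | bhhfdgad
   2 |  10 | d
   3 |   7 | dgad
   4 |   2 | ebhhfdgad
   5 |   6 | fdgad
   6 |   1 | febhhfdgad
   7 |   0 | ffebhhfdgad
   8 |   8 | gad
   9 |   5 | hfdgad
  10 |   4 | hhfdgad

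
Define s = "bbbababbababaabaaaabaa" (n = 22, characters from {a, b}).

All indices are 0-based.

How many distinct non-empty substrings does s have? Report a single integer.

rank→(start, suffix):
  0 → (21, 'a')
  1 → (20, 'aa')
  2 → (15, 'aaaabaa')
  3 → (16, 'aaabaa')
  4 → (17, 'aabaa')
  5 → (12, 'aabaaaabaa')
  6 → (18, 'abaa')
  7 → (13, 'abaaaabaa')
  8 → (10, 'abaabaaaabaa')
  9 → (8, 'ababaabaaaabaa')
  10 → (3, 'ababbababaabaaaabaa')
  11 → (5, 'abbababaabaaaabaa')
  12 → (19, 'baa')
  13 → (14, 'baaaabaa')
  14 → (11, 'baabaaaabaa')
  15 → (9, 'babaabaaaabaa')
  16 → (7, 'bababaabaaaabaa')
  17 → (2, 'bababbababaabaaaabaa')
  18 → (4, 'babbababaabaaaabaa')
  19 → (6, 'bbababaabaaaabaa')
  20 → (1, 'bbababbababaabaaaabaa')
  21 → (0, 'bbbababbababaabaaaabaa')

SA = [21, 20, 15, 16, 17, 12, 18, 13, 10, 8, 3, 5, 19, 14, 11, 9, 7, 2, 4, 6, 1, 0]
i: (SA[i-1],SA[i]) lcp shared
  1: (21,20) 1 'a'
  2: (20,15) 2 'aa'
  3: (15,16) 3 'aaa'
  4: (16,17) 2 'aa'
  5: (17,12) 5 'aabaa'
  6: (12,18) 1 'a'
  7: (18,13) 4 'abaa'
  8: (13,10) 4 'abaa'
  9: (10,8) 3 'aba'
  10: (8,3) 4 'abab'
  11: (3,5) 2 'ab'
  12: (5,19) 0 ''
  13: (19,14) 3 'baa'
  14: (14,11) 3 'baa'
  15: (11,9) 2 'ba'
  16: (9,7) 4 'baba'
  17: (7,2) 5 'babab'
  18: (2,4) 3 'bab'
  19: (4,6) 1 'b'
  20: (6,1) 6 'bbabab'
  21: (1,0) 2 'bb'

n(n+1)/2 = 22·23/2 = 253
Σ LCP = 0 + 1 + 2 + 3 + 2 + 5 + 1 + 4 + 4 + 3 + 4 + 2 + 0 + 3 + 3 + 2 + 4 + 5 + 3 + 1 + 6 + 2 = 60
distinct = 253 − 60 = 193

193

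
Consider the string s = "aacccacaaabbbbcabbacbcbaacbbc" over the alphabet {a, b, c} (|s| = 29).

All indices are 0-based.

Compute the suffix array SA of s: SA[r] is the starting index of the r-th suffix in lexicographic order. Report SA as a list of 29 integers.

[7, 8, 23, 0, 15, 9, 5, 24, 18, 1, 22, 17, 16, 10, 11, 26, 12, 27, 13, 20, 28, 6, 14, 4, 21, 25, 19, 3, 2]

rank→(start, suffix):
  0 → (7, 'aaabbbbcabbacbcbaacbbc')
  1 → (8, 'aabbbbcabbacbcbaacbbc')
  2 → (23, 'aacbbc')
  3 → (0, 'aacccacaaabbbbcabbacbcbaacbbc')
  4 → (15, 'abbacbcbaacbbc')
  5 → (9, 'abbbbcabbacbcbaacbbc')
  6 → (5, 'acaaabbbbcabbacbcbaacbbc')
  7 → (24, 'acbbc')
  8 → (18, 'acbcbaacbbc')
  9 → (1, 'acccacaaabbbbcabbacbcbaacbbc')
  10 → (22, 'baacbbc')
  11 → (17, 'bacbcbaacbbc')
  12 → (16, 'bbacbcbaacbbc')
  13 → (10, 'bbbbcabbacbcbaacbbc')
  14 → (11, 'bbbcabbacbcbaacbbc')
  15 → (26, 'bbc')
  16 → (12, 'bbcabbacbcbaacbbc')
  17 → (27, 'bc')
  18 → (13, 'bcabbacbcbaacbbc')
  19 → (20, 'bcbaacbbc')
  20 → (28, 'c')
  21 → (6, 'caaabbbbcabbacbcbaacbbc')
  22 → (14, 'cabbacbcbaacbbc')
  23 → (4, 'cacaaabbbbcabbacbcbaacbbc')
  24 → (21, 'cbaacbbc')
  25 → (25, 'cbbc')
  26 → (19, 'cbcbaacbbc')
  27 → (3, 'ccacaaabbbbcabbacbcbaacbbc')
  28 → (2, 'cccacaaabbbbcabbacbcbaacbbc')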